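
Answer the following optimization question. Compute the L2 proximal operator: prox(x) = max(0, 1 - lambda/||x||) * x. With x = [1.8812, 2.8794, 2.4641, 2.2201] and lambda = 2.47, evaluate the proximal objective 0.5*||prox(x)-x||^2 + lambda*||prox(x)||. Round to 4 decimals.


Step 1: Compute ||x||.
||x|| = 4.7781
Step 2: Compute scaling factor.
scale = max(0, 1 - 2.47/4.7781) = 0.4831
Step 3: prox(x) = [0.9087, 1.3909, 1.1903, 1.0724]
||prox(x)|| = 2.3081
Step 4: Proximal objective.
0.5*||prox-x||^2 = 3.0505
lambda*||prox|| = 5.701
Total = 8.7515


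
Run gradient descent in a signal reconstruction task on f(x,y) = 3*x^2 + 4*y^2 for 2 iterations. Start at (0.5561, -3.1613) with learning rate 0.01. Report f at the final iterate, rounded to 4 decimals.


Gradient descent on f(x,y) = 3*x^2 + 4*y^2.
Starting point: (0.5561, -3.1613), alpha = 0.01
Step 1: grad_x = 2*3*0.5561 = 3.3366, grad_y = 2*4*-3.1613 = -25.2904
  x_1 = 0.5561 - 0.01*3.3366 = 0.5227
  y_1 = -3.1613 - 0.01*-25.2904 = -2.9084
Step 2: grad_x = 2*3*0.5227 = 3.1364, grad_y = 2*4*-2.9084 = -23.2672
  x_2 = 0.5227 - 0.01*3.1364 = 0.4914
  y_2 = -2.9084 - 0.01*-23.2672 = -2.6757
f(0.4914, -2.6757) = 3*0.4914^2 + 4*(-2.6757)^2 = 29.3623


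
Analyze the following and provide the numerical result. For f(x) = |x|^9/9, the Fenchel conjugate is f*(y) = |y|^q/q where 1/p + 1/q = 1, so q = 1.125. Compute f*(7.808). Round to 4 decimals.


The conjugate exponent q satisfies 1/p + 1/q = 1.
p = 9, so q = 9/(9 - 1) = 1.125
|y|^q = 7.808^1.125 = 10.095
f*(7.808) = 10.095 / 1.125 = 8.9734


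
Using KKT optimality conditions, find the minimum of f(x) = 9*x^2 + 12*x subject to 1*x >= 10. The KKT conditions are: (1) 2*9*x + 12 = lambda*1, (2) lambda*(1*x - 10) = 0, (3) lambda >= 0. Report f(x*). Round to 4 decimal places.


Step 1: Try lambda = 0 (constraint inactive).
x_unc = -12/(2*9) = -0.6667
Check: 1*-0.6667 = -0.6667 < 10 -- violated!
Step 2: Constraint must be active: 1*x = 10
x* = 10/1 = 10.0
lambda = (2*9*10.0 + 12)/1 = 192.0
Step 3: Compute optimal value.
f(x*) = 9*10.0^2 + 12*10.0 = 1020.0


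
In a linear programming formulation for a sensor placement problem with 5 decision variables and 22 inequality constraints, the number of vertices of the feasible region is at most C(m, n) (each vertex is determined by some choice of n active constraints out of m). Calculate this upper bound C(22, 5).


Each vertex corresponds to some choice of n active constraints out of m, so the number of vertices is at most C(m, n) = m! / (n!(m-n)!).
m = 22, n = 5
Numerator: 22 * 21 * 20 * 19 * 18
Denominator: 5! = 120
C(22, 5) = 26334


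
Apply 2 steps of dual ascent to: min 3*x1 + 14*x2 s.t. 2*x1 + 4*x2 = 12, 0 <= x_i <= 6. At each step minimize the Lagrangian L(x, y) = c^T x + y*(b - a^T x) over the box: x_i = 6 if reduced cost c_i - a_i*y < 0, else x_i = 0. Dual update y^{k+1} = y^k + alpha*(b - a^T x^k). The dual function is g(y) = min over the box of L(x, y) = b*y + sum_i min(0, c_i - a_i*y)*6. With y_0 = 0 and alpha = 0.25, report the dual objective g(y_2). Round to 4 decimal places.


Dual ascent for LP: min 3*x1 + 14*x2, 2*x1 + 4*x2 = 12, 0 <= x_i <= 6
Step 1: y^k = 0.0, reduced costs: (3.0, 14.0)
  x^k = (0.0, 0.0), subgradient = b - a^T x = 12.0
  y^{k+1} = 0.0 + 0.25*12.0 = 3.0
Step 2: y^k = 3.0, reduced costs: (-3.0, 2.0)
  x^k = (6.0, 0.0), subgradient = b - a^T x = 0.0
  y^{k+1} = 3.0 + 0.25*0.0 = 3.0
Dual objective at y_2 = 3.0: reduced costs (-3.0, 2.0), box minimizer x = (6.0, 0.0)
g(y_2) = b*y + (c1 - a1*y)*x1 + (c2 - a2*y)*x2 = 12*3.0 + (-3.0)*6.0 + 2.0*0.0 = 36.0 - 18.0 + 0.0 = 18.0


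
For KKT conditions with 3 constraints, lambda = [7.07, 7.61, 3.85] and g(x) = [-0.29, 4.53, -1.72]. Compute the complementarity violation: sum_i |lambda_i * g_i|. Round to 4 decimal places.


KKT complementary slackness check:
lambda_1 * g_1 = 7.07 * -0.29 = -2.0503
lambda_2 * g_2 = 7.61 * 4.53 = 34.4733
lambda_3 * g_3 = 3.85 * -1.72 = -6.622
Total violation = 2.0503 + 34.4733 + 6.622 = 43.1456


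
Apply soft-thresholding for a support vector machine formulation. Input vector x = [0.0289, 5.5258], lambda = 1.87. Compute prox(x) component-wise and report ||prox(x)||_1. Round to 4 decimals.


Soft-thresholding with lambda = 1.87:
prox(0.0289) = sign(0.0289)*max(|0.0289| - 1.87, 0) = 0.0
prox(5.5258) = sign(5.5258)*max(|5.5258| - 1.87, 0) = 3.6558
prox(x) = [0.0, 3.6558]
||prox(x)||_1 = 0.0 + 3.6558 = 3.6558


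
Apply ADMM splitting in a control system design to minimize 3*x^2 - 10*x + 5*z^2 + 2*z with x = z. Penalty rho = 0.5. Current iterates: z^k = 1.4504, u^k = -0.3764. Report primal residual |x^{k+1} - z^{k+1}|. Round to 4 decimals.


ADMM iteration with rho = 0.5, z^k = 1.4504, u^k = -0.3764
Step 1: x-update.
Minimize 3*x^2 - 10*x + (0.5/2)*(x - 1.4504 - 0.3764)^2
FOC: (2*3 + 0.5)*x = 10 + 0.5*(1.4504 + 0.3764)
x^{k+1} = 1.679
Step 2: z-update.
Minimize 5*z^2 + 2*z + (0.5/2)*(1.679 - z - 0.3764)^2
FOC: (2*5 + 0.5)*z = -2 + 0.5*(1.679 - 0.3764)
z^{k+1} = -0.1284
Step 3: u-update.
u^{k+1} = -0.3764 + 1.679 + 0.1284 = 1.431
Step 4: Primal residual = |1.679 + 0.1284| = 1.8074


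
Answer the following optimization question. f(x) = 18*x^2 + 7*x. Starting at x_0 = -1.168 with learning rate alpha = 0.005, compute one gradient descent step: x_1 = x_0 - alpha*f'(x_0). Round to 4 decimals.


We compute the gradient at x_0 and apply the update.
f'(x) = 36*x + 7
f'(-1.168) = 36*-1.168 + 7 = -35.048
x_1 = -1.168 - 0.005*-35.048 = -0.9928


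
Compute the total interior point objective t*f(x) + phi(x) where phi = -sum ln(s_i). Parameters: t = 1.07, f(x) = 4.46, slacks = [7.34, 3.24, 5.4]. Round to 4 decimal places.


Step 1: Compute log-barrier.
ln values: [1.9933, 1.1756, 1.6864]
phi = -(1.9933 + 1.1756 + 1.6864) = -4.8553
Step 2: Compute augmented objective.
t*f(x) = 1.07*4.46 = 4.7722
Total = 4.7722 - 4.8553 = -0.0831


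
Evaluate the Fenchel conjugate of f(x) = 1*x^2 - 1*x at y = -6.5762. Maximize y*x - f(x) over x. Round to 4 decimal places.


f*(y) = sup_x {y*x - a*x^2 - b*x} = sup_x {(y-b)*x - a*x^2}
FOC: (y - b) - 2a*x = 0 => x* = (y - b)/(2a)
x* = (-6.5762 + 1)/(2*1) = -2.7881
f*(-6.5762) = (y-b)^2/(4a) = (-6.5762 + 1)^2/(4*1)
= 31.094/4 = 7.7735


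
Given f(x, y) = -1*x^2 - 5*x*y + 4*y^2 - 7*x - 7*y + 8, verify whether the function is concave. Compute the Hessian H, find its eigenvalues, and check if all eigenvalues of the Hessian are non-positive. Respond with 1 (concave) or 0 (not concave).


The Hessian of f(x,y) = -1*x^2 - 5*x*y + 4*y^2 - 7*x - 7*y + 8 is:
H = [[-2, -5], [-5, 8]]
Trace = -2 + 8 = 6
Determinant = -2*8 - (-5)^2 = -41
Discriminant = (6)^2 - 4*-41 = 200.0
Eigenvalues: lambda_1 = -4.0711, lambda_2 = 10.0711
The function is not concave.

0


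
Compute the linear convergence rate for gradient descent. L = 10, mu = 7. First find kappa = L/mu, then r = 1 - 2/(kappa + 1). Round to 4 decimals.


Step 1: Compute the condition number.
kappa = L/mu = 10/7 = 1.4286
Step 2: Compute the convergence rate.
r = 1 - 2/(kappa + 1) = 1 - 2*mu/(L + mu) = (L - mu)/(L + mu) = 3/17 = 0.1765


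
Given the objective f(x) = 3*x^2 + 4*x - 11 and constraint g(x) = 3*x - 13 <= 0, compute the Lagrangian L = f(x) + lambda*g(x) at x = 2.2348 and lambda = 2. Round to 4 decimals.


Step 1: Evaluate f(x).
f(2.2348) = 3*2.2348^2 + 4*2.2348 - 11 = 12.9222
Step 2: Evaluate g(x).
g(2.2348) = 3*2.2348 - 13 = -6.2956
Step 3: Compute Lagrangian.
L = 12.9222 + 2*-6.2956 = 0.331


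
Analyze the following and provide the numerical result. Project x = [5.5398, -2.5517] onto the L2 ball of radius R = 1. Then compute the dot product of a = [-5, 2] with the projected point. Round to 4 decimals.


Step 1: Compute ||x|| (intermediates to 6 decimals).
||x|| = sqrt(5.5398^2 + (-2.5517)^2) = 6.099226
Step 2: Project.
Since ||x|| > R, scale = R/||x|| = 1/6.099226 = 0.163955, proj(x) = scale * x
proj(x) = [0.908278, -0.418364]
Step 3: Dot product.
a^T * proj(x) = -5*0.908278 + 2*(-0.418364) = -5.3781


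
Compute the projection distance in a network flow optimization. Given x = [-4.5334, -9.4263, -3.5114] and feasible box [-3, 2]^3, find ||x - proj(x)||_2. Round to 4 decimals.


Project each component onto [-3, 2].
clip(-4.5334) = -3.0, clip(-9.4263) = -3.0, clip(-3.5114) = -3.0
Projection = [-3.0, -3.0, -3.0]
Squared diffs: [2.3513, 41.2973, 0.2615]
Distance = sqrt(43.9101) = 6.6265


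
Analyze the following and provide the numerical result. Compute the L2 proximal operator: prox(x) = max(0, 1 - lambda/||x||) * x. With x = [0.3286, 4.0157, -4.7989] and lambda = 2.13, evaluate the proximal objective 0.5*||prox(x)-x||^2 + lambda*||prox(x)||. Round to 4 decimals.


Step 1: Compute ||x||.
||x|| = 6.266
Step 2: Compute scaling factor.
scale = max(0, 1 - 2.13/6.266) = 0.6601
Step 3: prox(x) = [0.2169, 2.6507, -3.1676]
||prox(x)|| = 4.136
Step 4: Proximal objective.
0.5*||prox-x||^2 = 2.2685
lambda*||prox|| = 8.8097
Total = 11.0782


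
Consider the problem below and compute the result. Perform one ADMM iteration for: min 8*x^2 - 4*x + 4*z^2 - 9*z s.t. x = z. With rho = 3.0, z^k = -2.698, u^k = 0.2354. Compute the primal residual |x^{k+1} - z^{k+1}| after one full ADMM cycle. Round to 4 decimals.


ADMM iteration with rho = 3.0, z^k = -2.698, u^k = 0.2354
Step 1: x-update.
Minimize 8*x^2 - 4*x + (3.0/2)*(x + 2.698 + 0.2354)^2
FOC: (2*8 + 3.0)*x = 4 + 3.0*(-2.698 - 0.2354)
x^{k+1} = -0.2526
Step 2: z-update.
Minimize 4*z^2 - 9*z + (3.0/2)*(-0.2526 - z + 0.2354)^2
FOC: (2*4 + 3.0)*z = 9 + 3.0*(-0.2526 + 0.2354)
z^{k+1} = 0.8135
Step 3: u-update.
u^{k+1} = 0.2354 - 0.2526 - 0.8135 = -0.8307
Step 4: Primal residual = |-0.2526 - 0.8135| = 1.0661


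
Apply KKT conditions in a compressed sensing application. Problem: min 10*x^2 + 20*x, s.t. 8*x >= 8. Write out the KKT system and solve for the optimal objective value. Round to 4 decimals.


Step 1: Try lambda = 0 (constraint inactive).
x_unc = -20/(2*10) = -1.0
Check: 8*-1.0 = -8.0 < 8 -- violated!
Step 2: Constraint must be active: 8*x = 8
x* = 8/8 = 1.0
lambda = (2*10*1.0 + 20)/8 = 5.0
Step 3: Compute optimal value.
f(x*) = 10*1.0^2 + 20*1.0 = 30.0


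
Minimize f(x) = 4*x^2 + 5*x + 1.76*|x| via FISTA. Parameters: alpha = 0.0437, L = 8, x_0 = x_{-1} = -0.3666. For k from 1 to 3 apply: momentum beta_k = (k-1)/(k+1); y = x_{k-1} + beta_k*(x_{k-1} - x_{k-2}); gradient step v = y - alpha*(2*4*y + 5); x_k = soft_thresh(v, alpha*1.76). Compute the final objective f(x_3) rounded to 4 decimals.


FISTA on f(x) = 4*x^2 + 5*x + 1.76*|x|
L = 8, alpha = 0.0437
Iteration 1: beta = 0.0, y = -0.3666 + 0.0*(-0.3666 + 0.3666) = -0.3666
  grad(y) = 2.0672, v = y - alpha*grad = -0.4569
  prox(v) = soft_thresh(-0.4569, 0.0769) = -0.38
Iteration 2: beta = 0.3333, y = -0.38 + 0.3333*(-0.38 + 0.3666) = -0.3845
  grad(y) = 1.924, v = y - alpha*grad = -0.4686
  prox(v) = soft_thresh(-0.4686, 0.0769) = -0.3917
Iteration 3: beta = 0.5, y = -0.3917 + 0.5*(-0.3917 + 0.38) = -0.3975
  grad(y) = 1.8201, v = y - alpha*grad = -0.477
  prox(v) = soft_thresh(-0.477, 0.0769) = -0.4001
f(x_3) = 4*(-0.4001)^2 + 5*(-0.4001) + 1.76*|-0.4001| = -0.656


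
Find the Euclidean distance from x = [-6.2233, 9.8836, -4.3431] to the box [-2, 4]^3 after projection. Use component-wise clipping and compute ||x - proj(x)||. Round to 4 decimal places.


Project each component onto [-2, 4].
clip(-6.2233) = -2.0, clip(9.8836) = 4.0, clip(-4.3431) = -2.0
Projection = [-2.0, 4.0, -2.0]
Squared diffs: [17.8363, 34.6167, 5.4901]
Distance = sqrt(57.9431) = 7.612


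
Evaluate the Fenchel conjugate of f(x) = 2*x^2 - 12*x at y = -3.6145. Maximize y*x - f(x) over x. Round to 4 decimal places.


f*(y) = sup_x {y*x - a*x^2 - b*x} = sup_x {(y-b)*x - a*x^2}
FOC: (y - b) - 2a*x = 0 => x* = (y - b)/(2a)
x* = (-3.6145 + 12)/(2*2) = 2.0964
f*(-3.6145) = (y-b)^2/(4a) = (-3.6145 + 12)^2/(4*2)
= 70.3166/8 = 8.7896


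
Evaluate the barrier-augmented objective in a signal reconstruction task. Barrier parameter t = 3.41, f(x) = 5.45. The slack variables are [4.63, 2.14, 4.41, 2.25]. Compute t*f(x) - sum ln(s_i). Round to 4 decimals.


Step 1: Compute log-barrier.
ln values: [1.5326, 0.7608, 1.4839, 0.8109]
phi = -(1.5326 + 0.7608 + 1.4839 + 0.8109) = -4.5882
Step 2: Compute augmented objective.
t*f(x) = 3.41*5.45 = 18.5845
Total = 18.5845 - 4.5882 = 13.9963


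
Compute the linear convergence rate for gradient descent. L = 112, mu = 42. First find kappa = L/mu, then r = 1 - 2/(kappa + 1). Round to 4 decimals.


Step 1: Compute the condition number.
kappa = L/mu = 112/42 = 2.6667
Step 2: Compute the convergence rate.
r = 1 - 2/(kappa + 1) = 1 - 2*mu/(L + mu) = (L - mu)/(L + mu) = 70/154 = 0.4545


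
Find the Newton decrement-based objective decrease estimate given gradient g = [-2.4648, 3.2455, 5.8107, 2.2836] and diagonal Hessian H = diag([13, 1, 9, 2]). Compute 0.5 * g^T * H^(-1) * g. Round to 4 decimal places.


Step 1: H is diagonal, so H^(-1) * g = [-0.1896, 3.2455, 0.6456, 1.1418].
Step 2: g^T H^(-1) g = sum_i g_i^2 / H_ii
  = (-2.4648)^2/13 + (3.2455)^2/1 + (5.8107)^2/9 + (2.2836)^2/2
  = 0.4673 + 10.5333 + 3.7516 + 2.6074 = 17.3596
Step 3: Objective decrease = 0.5 * g^T H^(-1) g = 8.6798


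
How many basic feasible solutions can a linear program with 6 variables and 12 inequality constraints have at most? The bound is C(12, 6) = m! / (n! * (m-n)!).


Each vertex corresponds to some choice of n active constraints out of m, so the number of vertices is at most C(m, n) = m! / (n!(m-n)!).
m = 12, n = 6
Numerator: 12 * 11 * 10 * 9 * 8 * 7
Denominator: 6! = 720
C(12, 6) = 924


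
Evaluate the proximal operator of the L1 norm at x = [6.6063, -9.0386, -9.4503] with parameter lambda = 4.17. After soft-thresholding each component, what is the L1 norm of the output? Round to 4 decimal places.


Soft-thresholding with lambda = 4.17:
prox(6.6063) = sign(6.6063)*max(|6.6063| - 4.17, 0) = 2.4363
prox(-9.0386) = sign(-9.0386)*max(|-9.0386| - 4.17, 0) = -4.8686
prox(-9.4503) = sign(-9.4503)*max(|-9.4503| - 4.17, 0) = -5.2803
prox(x) = [2.4363, -4.8686, -5.2803]
||prox(x)||_1 = 2.4363 + 4.8686 + 5.2803 = 12.5852


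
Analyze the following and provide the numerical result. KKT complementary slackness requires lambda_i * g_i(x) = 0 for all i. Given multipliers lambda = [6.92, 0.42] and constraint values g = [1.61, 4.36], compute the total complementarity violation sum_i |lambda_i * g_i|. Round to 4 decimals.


KKT complementary slackness check:
lambda_1 * g_1 = 6.92 * 1.61 = 11.1412
lambda_2 * g_2 = 0.42 * 4.36 = 1.8312
Total violation = 11.1412 + 1.8312 = 12.9724


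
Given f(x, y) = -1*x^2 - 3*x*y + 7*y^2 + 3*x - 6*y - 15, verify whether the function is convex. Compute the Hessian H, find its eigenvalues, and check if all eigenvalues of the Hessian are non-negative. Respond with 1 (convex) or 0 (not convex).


The Hessian of f(x,y) = -1*x^2 - 3*x*y + 7*y^2 + 3*x - 6*y - 15 is:
H = [[-2, -3], [-3, 14]]
Trace = -2 + 14 = 12
Determinant = -2*14 - (-3)^2 = -37
Discriminant = (12)^2 - 4*-37 = 292.0
Eigenvalues: lambda_1 = -2.544, lambda_2 = 14.544
The function is not convex.

0


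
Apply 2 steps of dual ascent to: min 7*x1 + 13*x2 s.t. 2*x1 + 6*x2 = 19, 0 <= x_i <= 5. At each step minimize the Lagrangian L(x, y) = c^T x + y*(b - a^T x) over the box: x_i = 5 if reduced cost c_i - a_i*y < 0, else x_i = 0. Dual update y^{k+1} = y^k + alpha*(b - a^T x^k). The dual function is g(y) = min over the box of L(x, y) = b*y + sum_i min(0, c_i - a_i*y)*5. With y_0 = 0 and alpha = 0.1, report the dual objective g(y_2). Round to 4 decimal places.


Dual ascent for LP: min 7*x1 + 13*x2, 2*x1 + 6*x2 = 19, 0 <= x_i <= 5
Step 1: y^k = 0.0, reduced costs: (7.0, 13.0)
  x^k = (0.0, 0.0), subgradient = b - a^T x = 19.0
  y^{k+1} = 0.0 + 0.1*19.0 = 1.9
Step 2: y^k = 1.9, reduced costs: (3.2, 1.6)
  x^k = (0.0, 0.0), subgradient = b - a^T x = 19.0
  y^{k+1} = 1.9 + 0.1*19.0 = 3.8
Dual objective at y_2 = 3.8: reduced costs (-0.6, -9.8), box minimizer x = (5.0, 5.0)
g(y_2) = b*y + (c1 - a1*y)*x1 + (c2 - a2*y)*x2 = 19*3.8 + (-0.6)*5.0 + (-9.8)*5.0 = 72.2 - 3.0 - 49.0 = 20.2


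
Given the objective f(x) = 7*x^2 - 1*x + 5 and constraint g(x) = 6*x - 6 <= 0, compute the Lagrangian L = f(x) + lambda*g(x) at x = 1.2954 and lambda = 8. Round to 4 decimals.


Step 1: Evaluate f(x).
f(1.2954) = 7*1.2954^2 - 1*1.2954 + 5 = 15.451
Step 2: Evaluate g(x).
g(1.2954) = 6*1.2954 - 6 = 1.7724
Step 3: Compute Lagrangian.
L = 15.451 + 8*1.7724 = 29.6302


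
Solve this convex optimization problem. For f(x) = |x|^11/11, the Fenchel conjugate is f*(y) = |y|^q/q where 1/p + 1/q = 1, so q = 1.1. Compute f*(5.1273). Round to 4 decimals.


The conjugate exponent q satisfies 1/p + 1/q = 1.
p = 11, so q = 11/(11 - 1) = 1.1
|y|^q = 5.1273^1.1 = 6.0378
f*(5.1273) = 6.0378 / 1.1 = 5.4889


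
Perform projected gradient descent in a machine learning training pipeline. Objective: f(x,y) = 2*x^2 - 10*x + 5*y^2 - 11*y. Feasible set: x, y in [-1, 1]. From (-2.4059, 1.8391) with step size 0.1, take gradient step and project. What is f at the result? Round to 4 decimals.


Step 1: Compute gradient at (-2.4059, 1.8391).
grad_x = 2*2*-2.4059 - 10 = -19.6236
grad_y = 2*5*1.8391 - 11 = 7.391
Step 2: Gradient step.
x_raw = -2.4059 - 0.1*-19.6236 = -0.4435
y_raw = 1.8391 - 0.1*7.391 = 1.1
Step 3: Project onto [-1, 1].
x_proj = clip(-0.4435) = -0.4435
y_proj = clip(1.1) = 1.0
Step 4: Evaluate f.
f(-0.4435, 1.0) = -1.1711


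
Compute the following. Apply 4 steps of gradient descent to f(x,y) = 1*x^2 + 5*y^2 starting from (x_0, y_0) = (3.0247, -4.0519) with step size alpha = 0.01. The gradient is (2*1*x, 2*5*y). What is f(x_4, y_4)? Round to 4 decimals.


Gradient descent on f(x,y) = 1*x^2 + 5*y^2.
Starting point: (3.0247, -4.0519), alpha = 0.01
Step 1: grad_x = 2*1*3.0247 = 6.0494, grad_y = 2*5*-4.0519 = -40.519
  x_1 = 3.0247 - 0.01*6.0494 = 2.9642
  y_1 = -4.0519 - 0.01*-40.519 = -3.6467
Step 2: grad_x = 2*1*2.9642 = 5.9284, grad_y = 2*5*-3.6467 = -36.4671
  x_2 = 2.9642 - 0.01*5.9284 = 2.9049
  y_2 = -3.6467 - 0.01*-36.4671 = -3.282
Step 3: grad_x = 2*1*2.9049 = 5.8098, grad_y = 2*5*-3.282 = -32.8204
  x_3 = 2.9049 - 0.01*5.8098 = 2.8468
  y_3 = -3.282 - 0.01*-32.8204 = -2.9538
Step 4: grad_x = 2*1*2.8468 = 5.6936, grad_y = 2*5*-2.9538 = -29.5384
  x_4 = 2.8468 - 0.01*5.6936 = 2.7899
  y_4 = -2.9538 - 0.01*-29.5384 = -2.6585
f(2.7899, -2.6585) = 1*2.7899^2 + 5*(-2.6585)^2 = 43.1203


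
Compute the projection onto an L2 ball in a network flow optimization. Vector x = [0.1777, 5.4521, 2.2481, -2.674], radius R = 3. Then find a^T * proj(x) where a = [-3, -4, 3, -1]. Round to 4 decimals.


Step 1: Compute ||x|| (intermediates to 6 decimals).
||x|| = sqrt(0.1777^2 + 5.4521^2 + 2.2481^2 + (-2.674)^2) = 6.477747
Step 2: Project.
Since ||x|| > R, scale = R/||x|| = 3/6.477747 = 0.463124, proj(x) = scale * x
proj(x) = [0.082297, 2.524998, 1.041149, -1.238394]
Step 3: Dot product.
a^T * proj(x) = -3*0.082297 - 4*2.524998 + 3*1.041149 - 1*(-1.238394) = -5.985


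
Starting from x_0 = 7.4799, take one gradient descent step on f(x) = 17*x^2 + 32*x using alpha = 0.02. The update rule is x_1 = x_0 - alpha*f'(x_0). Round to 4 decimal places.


We compute the gradient at x_0 and apply the update.
f'(x) = 34*x + 32
f'(7.4799) = 34*7.4799 + 32 = 286.3166
x_1 = 7.4799 - 0.02*286.3166 = 1.7536


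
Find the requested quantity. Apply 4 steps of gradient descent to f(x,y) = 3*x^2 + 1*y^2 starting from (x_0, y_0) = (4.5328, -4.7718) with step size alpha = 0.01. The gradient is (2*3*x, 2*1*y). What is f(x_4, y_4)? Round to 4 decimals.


Gradient descent on f(x,y) = 3*x^2 + 1*y^2.
Starting point: (4.5328, -4.7718), alpha = 0.01
Step 1: grad_x = 2*3*4.5328 = 27.1968, grad_y = 2*1*-4.7718 = -9.5436
  x_1 = 4.5328 - 0.01*27.1968 = 4.2608
  y_1 = -4.7718 - 0.01*-9.5436 = -4.6764
Step 2: grad_x = 2*3*4.2608 = 25.565, grad_y = 2*1*-4.6764 = -9.3527
  x_2 = 4.2608 - 0.01*25.565 = 4.0052
  y_2 = -4.6764 - 0.01*-9.3527 = -4.5828
Step 3: grad_x = 2*3*4.0052 = 24.0311, grad_y = 2*1*-4.5828 = -9.1657
  x_3 = 4.0052 - 0.01*24.0311 = 3.7649
  y_3 = -4.5828 - 0.01*-9.1657 = -4.4912
Step 4: grad_x = 2*3*3.7649 = 22.5892, grad_y = 2*1*-4.4912 = -8.9824
  x_4 = 3.7649 - 0.01*22.5892 = 3.539
  y_4 = -4.4912 - 0.01*-8.9824 = -4.4014
f(3.539, -4.4014) = 3*3.539^2 + 1*(-4.4014)^2 = 56.9451


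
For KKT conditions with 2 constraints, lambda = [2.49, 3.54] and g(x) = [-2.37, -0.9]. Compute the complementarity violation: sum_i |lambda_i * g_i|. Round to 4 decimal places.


KKT complementary slackness check:
lambda_1 * g_1 = 2.49 * -2.37 = -5.9013
lambda_2 * g_2 = 3.54 * -0.9 = -3.186
Total violation = 5.9013 + 3.186 = 9.0873


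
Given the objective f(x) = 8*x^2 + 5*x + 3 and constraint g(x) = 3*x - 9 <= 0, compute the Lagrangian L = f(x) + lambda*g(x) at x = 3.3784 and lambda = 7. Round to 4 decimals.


Step 1: Evaluate f(x).
f(3.3784) = 8*3.3784^2 + 5*3.3784 + 3 = 111.2007
Step 2: Evaluate g(x).
g(3.3784) = 3*3.3784 - 9 = 1.1352
Step 3: Compute Lagrangian.
L = 111.2007 + 7*1.1352 = 119.1471


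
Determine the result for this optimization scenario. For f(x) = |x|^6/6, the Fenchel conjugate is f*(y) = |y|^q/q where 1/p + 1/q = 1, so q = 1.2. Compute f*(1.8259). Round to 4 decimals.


The conjugate exponent q satisfies 1/p + 1/q = 1.
p = 6, so q = 6/(6 - 1) = 1.2
|y|^q = 1.8259^1.2 = 2.0596
f*(1.8259) = 2.0596 / 1.2 = 1.7163


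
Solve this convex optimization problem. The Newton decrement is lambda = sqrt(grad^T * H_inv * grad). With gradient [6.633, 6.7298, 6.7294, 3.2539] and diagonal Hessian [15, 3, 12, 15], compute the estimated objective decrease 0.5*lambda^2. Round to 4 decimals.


Step 1: H is diagonal, so H^(-1) * g = [0.4422, 2.2433, 0.5608, 0.2169].
Step 2: g^T H^(-1) g = sum_i g_i^2 / H_ii
  = (6.633)^2/15 + (6.7298)^2/3 + (6.7294)^2/12 + (3.2539)^2/15
  = 2.9331 + 15.0967 + 3.7737 + 0.7059 = 22.5094
Step 3: Objective decrease = 0.5 * g^T H^(-1) g = 11.2547


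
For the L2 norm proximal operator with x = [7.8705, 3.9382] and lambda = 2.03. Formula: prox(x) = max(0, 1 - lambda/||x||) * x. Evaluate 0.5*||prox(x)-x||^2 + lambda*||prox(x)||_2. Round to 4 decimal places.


Step 1: Compute ||x||.
||x|| = 8.8008
Step 2: Compute scaling factor.
scale = max(0, 1 - 2.03/8.8008) = 0.7693
Step 3: prox(x) = [6.0551, 3.0298]
||prox(x)|| = 6.7708
Step 4: Proximal objective.
0.5*||prox-x||^2 = 2.0605
lambda*||prox|| = 13.7447
Total = 15.8052


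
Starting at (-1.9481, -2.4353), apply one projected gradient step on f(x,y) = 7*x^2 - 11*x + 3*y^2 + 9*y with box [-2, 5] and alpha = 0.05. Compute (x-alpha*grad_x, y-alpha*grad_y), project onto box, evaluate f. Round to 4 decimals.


Step 1: Compute gradient at (-1.9481, -2.4353).
grad_x = 2*7*-1.9481 - 11 = -38.2734
grad_y = 2*3*-2.4353 + 9 = -5.6118
Step 2: Gradient step.
x_raw = -1.9481 - 0.05*-38.2734 = -0.0344
y_raw = -2.4353 - 0.05*-5.6118 = -2.1547
Step 3: Project onto [-2, 5].
x_proj = clip(-0.0344) = -0.0344
y_proj = clip(-2.1547) = -2.0
Step 4: Evaluate f.
f(-0.0344, -2.0) = -5.613


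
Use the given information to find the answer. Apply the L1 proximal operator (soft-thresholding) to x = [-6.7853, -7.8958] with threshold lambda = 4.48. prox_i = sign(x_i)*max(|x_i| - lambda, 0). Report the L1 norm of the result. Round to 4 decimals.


Soft-thresholding with lambda = 4.48:
prox(-6.7853) = sign(-6.7853)*max(|-6.7853| - 4.48, 0) = -2.3053
prox(-7.8958) = sign(-7.8958)*max(|-7.8958| - 4.48, 0) = -3.4158
prox(x) = [-2.3053, -3.4158]
||prox(x)||_1 = 2.3053 + 3.4158 = 5.7211


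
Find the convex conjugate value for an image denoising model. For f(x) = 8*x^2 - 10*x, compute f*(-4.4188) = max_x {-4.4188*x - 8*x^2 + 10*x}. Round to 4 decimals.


f*(y) = sup_x {y*x - a*x^2 - b*x} = sup_x {(y-b)*x - a*x^2}
FOC: (y - b) - 2a*x = 0 => x* = (y - b)/(2a)
x* = (-4.4188 + 10)/(2*8) = 0.3488
f*(-4.4188) = (y-b)^2/(4a) = (-4.4188 + 10)^2/(4*8)
= 31.1498/32 = 0.9734


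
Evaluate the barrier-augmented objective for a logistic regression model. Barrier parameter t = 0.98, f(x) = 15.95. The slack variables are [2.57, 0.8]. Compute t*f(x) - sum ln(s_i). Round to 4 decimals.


Step 1: Compute log-barrier.
ln values: [0.9439, -0.2231]
phi = -(0.9439 - 0.2231) = -0.7208
Step 2: Compute augmented objective.
t*f(x) = 0.98*15.95 = 15.631
Total = 15.631 - 0.7208 = 14.9102


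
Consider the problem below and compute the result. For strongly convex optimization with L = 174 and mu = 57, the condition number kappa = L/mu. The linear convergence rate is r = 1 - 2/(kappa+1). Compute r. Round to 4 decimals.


Step 1: Compute the condition number.
kappa = L/mu = 174/57 = 3.0526
Step 2: Compute the convergence rate.
r = 1 - 2/(kappa + 1) = 1 - 2*mu/(L + mu) = (L - mu)/(L + mu) = 117/231 = 0.5065


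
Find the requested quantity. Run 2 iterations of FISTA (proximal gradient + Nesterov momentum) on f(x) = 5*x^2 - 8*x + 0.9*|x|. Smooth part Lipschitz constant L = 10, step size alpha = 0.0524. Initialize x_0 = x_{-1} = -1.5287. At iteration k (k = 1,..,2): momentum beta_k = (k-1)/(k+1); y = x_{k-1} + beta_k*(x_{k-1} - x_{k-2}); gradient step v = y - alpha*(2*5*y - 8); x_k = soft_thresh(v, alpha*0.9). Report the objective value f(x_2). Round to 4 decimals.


FISTA on f(x) = 5*x^2 - 8*x + 0.9*|x|
L = 10, alpha = 0.0524
Iteration 1: beta = 0.0, y = -1.5287 + 0.0*(-1.5287 + 1.5287) = -1.5287
  grad(y) = -23.287, v = y - alpha*grad = -0.3085
  prox(v) = soft_thresh(-0.3085, 0.0472) = -0.2613
Iteration 2: beta = 0.3333, y = -0.2613 + 0.3333*(-0.2613 + 1.5287) = 0.1612
  grad(y) = -6.3883, v = y - alpha*grad = 0.4959
  prox(v) = soft_thresh(0.4959, 0.0472) = 0.4488
f(x_2) = 5*0.4488^2 - 8*0.4488 + 0.9*|0.4488| = -2.1793


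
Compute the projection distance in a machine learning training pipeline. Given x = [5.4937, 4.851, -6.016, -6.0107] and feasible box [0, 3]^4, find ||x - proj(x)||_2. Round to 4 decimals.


Project each component onto [0, 3].
clip(5.4937) = 3.0, clip(4.851) = 3.0, clip(-6.016) = 0.0, clip(-6.0107) = 0.0
Projection = [3.0, 3.0, 0.0, 0.0]
Squared diffs: [6.2185, 3.4262, 36.1923, 36.1285]
Distance = sqrt(81.9655) = 9.0535


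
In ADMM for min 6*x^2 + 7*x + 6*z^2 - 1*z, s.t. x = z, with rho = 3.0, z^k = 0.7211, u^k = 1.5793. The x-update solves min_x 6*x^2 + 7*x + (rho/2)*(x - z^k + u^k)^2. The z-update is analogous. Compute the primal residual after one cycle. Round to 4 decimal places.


ADMM iteration with rho = 3.0, z^k = 0.7211, u^k = 1.5793
Step 1: x-update.
Minimize 6*x^2 + 7*x + (3.0/2)*(x - 0.7211 + 1.5793)^2
FOC: (2*6 + 3.0)*x = -7 + 3.0*(0.7211 - 1.5793)
x^{k+1} = -0.6383
Step 2: z-update.
Minimize 6*z^2 - 1*z + (3.0/2)*(-0.6383 - z + 1.5793)^2
FOC: (2*6 + 3.0)*z = 1 + 3.0*(-0.6383 + 1.5793)
z^{k+1} = 0.2549
Step 3: u-update.
u^{k+1} = 1.5793 - 0.6383 - 0.2549 = 0.6861
Step 4: Primal residual = |-0.6383 - 0.2549| = 0.8932


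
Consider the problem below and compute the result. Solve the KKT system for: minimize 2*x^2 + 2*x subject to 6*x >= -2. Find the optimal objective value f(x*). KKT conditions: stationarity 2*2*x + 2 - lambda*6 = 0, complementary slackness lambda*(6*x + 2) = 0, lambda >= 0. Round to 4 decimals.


Step 1: Try lambda = 0 (constraint inactive).
x_unc = -2/(2*2) = -0.5
Check: 6*-0.5 = -3.0 < -2 -- violated!
Step 2: Constraint must be active: 6*x = -2
x* = -2/6 = -1/3 = -0.3333 (rounded; the exact value -1/3 is used below)
lambda = (2*2*(-1/3) + 2)/6 = 0.1111
Step 3: Compute optimal value.
f(x*) = 2*(-1/3)^2 + 2*(-1/3) = -0.4444


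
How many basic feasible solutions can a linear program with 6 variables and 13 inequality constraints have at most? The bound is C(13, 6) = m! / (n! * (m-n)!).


Each vertex corresponds to some choice of n active constraints out of m, so the number of vertices is at most C(m, n) = m! / (n!(m-n)!).
m = 13, n = 6
Numerator: 13 * 12 * 11 * 10 * 9 * 8
Denominator: 6! = 720
C(13, 6) = 1716


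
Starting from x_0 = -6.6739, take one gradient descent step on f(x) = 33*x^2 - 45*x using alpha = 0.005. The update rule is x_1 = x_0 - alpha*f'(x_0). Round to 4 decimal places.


We compute the gradient at x_0 and apply the update.
f'(x) = 66*x - 45
f'(-6.6739) = 66*-6.6739 - 45 = -485.4774
x_1 = -6.6739 - 0.005*-485.4774 = -4.2465


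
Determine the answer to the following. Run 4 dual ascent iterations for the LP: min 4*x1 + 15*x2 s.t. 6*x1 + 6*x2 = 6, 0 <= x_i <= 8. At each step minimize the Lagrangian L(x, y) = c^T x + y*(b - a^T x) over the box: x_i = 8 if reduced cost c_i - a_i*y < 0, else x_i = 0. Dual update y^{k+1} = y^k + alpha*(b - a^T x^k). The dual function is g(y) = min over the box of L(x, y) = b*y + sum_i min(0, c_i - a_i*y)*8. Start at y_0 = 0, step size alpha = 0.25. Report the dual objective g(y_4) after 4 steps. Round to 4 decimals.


Dual ascent for LP: min 4*x1 + 15*x2, 6*x1 + 6*x2 = 6, 0 <= x_i <= 8
Step 1: y^k = 0.0, reduced costs: (4.0, 15.0)
  x^k = (0.0, 0.0), subgradient = b - a^T x = 6.0
  y^{k+1} = 0.0 + 0.25*6.0 = 1.5
Step 2: y^k = 1.5, reduced costs: (-5.0, 6.0)
  x^k = (8.0, 0.0), subgradient = b - a^T x = -42.0
  y^{k+1} = 1.5 + 0.25*-42.0 = -9.0
Step 3: y^k = -9.0, reduced costs: (58.0, 69.0)
  x^k = (0.0, 0.0), subgradient = b - a^T x = 6.0
  y^{k+1} = -9.0 + 0.25*6.0 = -7.5
Step 4: y^k = -7.5, reduced costs: (49.0, 60.0)
  x^k = (0.0, 0.0), subgradient = b - a^T x = 6.0
  y^{k+1} = -7.5 + 0.25*6.0 = -6.0
Dual objective at y_4 = -6.0: reduced costs (40.0, 51.0), box minimizer x = (0.0, 0.0)
g(y_4) = b*y + (c1 - a1*y)*x1 + (c2 - a2*y)*x2 = 6*(-6.0) + 40.0*0.0 + 51.0*0.0 = -36.0 + 0.0 + 0.0 = -36.0


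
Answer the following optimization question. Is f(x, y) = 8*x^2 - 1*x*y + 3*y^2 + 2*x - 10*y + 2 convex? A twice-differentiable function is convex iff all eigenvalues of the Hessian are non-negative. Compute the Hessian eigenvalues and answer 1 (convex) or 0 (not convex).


The Hessian of f(x,y) = 8*x^2 - 1*x*y + 3*y^2 + 2*x - 10*y + 2 is:
H = [[16, -1], [-1, 6]]
Trace = 16 + 6 = 22
Determinant = 16*6 - (-1)^2 = 95
Discriminant = (22)^2 - 4*95 = 104.0
Eigenvalues: lambda_1 = 5.901, lambda_2 = 16.099
The function is convex.

1


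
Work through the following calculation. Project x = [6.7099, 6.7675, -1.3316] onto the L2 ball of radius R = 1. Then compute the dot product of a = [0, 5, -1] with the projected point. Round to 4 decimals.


Step 1: Compute ||x|| (intermediates to 6 decimals).
||x|| = sqrt(6.7099^2 + 6.7675^2 + (-1.3316)^2) = 9.622628
Step 2: Project.
Since ||x|| > R, scale = R/||x|| = 1/9.622628 = 0.103922, proj(x) = scale * x
proj(x) = [0.697306, 0.703292, -0.138383]
Step 3: Dot product.
a^T * proj(x) = 0*0.697306 + 5*0.703292 - 1*(-0.138383) = 3.6548


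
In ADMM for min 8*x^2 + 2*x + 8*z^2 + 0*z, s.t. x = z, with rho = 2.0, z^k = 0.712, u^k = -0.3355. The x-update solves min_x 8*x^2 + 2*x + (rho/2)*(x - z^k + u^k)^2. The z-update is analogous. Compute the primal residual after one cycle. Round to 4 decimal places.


ADMM iteration with rho = 2.0, z^k = 0.712, u^k = -0.3355
Step 1: x-update.
Minimize 8*x^2 + 2*x + (2.0/2)*(x - 0.712 - 0.3355)^2
FOC: (2*8 + 2.0)*x = -2 + 2.0*(0.712 + 0.3355)
x^{k+1} = 0.0053
Step 2: z-update.
Minimize 8*z^2 + 0*z + (2.0/2)*(0.0053 - z - 0.3355)^2
FOC: (2*8 + 2.0)*z = 0 + 2.0*(0.0053 - 0.3355)
z^{k+1} = -0.0367
Step 3: u-update.
u^{k+1} = -0.3355 + 0.0053 + 0.0367 = -0.2935
Step 4: Primal residual = |0.0053 + 0.0367| = 0.042


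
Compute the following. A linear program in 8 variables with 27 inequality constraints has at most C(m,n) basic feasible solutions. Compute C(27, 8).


Each vertex corresponds to some choice of n active constraints out of m, so the number of vertices is at most C(m, n) = m! / (n!(m-n)!).
m = 27, n = 8
Numerator: 27 * 26 * 25 * 24 * 23 * 22 * 21 * 20
Denominator: 8! = 40320
C(27, 8) = 2220075


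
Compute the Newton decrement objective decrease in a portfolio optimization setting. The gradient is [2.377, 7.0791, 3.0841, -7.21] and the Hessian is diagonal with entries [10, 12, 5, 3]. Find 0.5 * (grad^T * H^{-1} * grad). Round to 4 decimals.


Step 1: H is diagonal, so H^(-1) * g = [0.2377, 0.5899, 0.6168, -2.4033].
Step 2: g^T H^(-1) g = sum_i g_i^2 / H_ii
  = (2.377)^2/10 + (7.0791)^2/12 + (3.0841)^2/5 + (-7.21)^2/3
  = 0.565 + 4.1761 + 1.9023 + 17.328 = 23.9715
Step 3: Objective decrease = 0.5 * g^T H^(-1) g = 11.9858


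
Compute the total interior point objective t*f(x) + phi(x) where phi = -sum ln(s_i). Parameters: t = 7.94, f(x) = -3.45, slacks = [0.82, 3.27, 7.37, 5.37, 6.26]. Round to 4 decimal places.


Step 1: Compute log-barrier.
ln values: [-0.1985, 1.1848, 1.9974, 1.6808, 1.8342]
phi = -(-0.1985 + 1.1848 + 1.9974 + 1.6808 + 1.8342) = -6.4988
Step 2: Compute augmented objective.
t*f(x) = 7.94*-3.45 = -27.393
Total = -27.393 - 6.4988 = -33.8918


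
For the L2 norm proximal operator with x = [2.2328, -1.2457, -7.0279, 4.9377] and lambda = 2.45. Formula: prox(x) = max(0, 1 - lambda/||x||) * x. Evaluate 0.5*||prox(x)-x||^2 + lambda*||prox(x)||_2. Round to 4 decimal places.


Step 1: Compute ||x||.
||x|| = 8.9616
Step 2: Compute scaling factor.
scale = max(0, 1 - 2.45/8.9616) = 0.7266
Step 3: prox(x) = [1.6224, -0.9051, -5.1065, 3.5878]
||prox(x)|| = 6.5116
Step 4: Proximal objective.
0.5*||prox-x||^2 = 3.0013
lambda*||prox|| = 15.9534
Total = 18.9546


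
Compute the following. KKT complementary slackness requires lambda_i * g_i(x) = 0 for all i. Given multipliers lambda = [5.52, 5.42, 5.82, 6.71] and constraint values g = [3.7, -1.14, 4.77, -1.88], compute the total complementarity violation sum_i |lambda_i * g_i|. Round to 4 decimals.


KKT complementary slackness check:
lambda_1 * g_1 = 5.52 * 3.7 = 20.424
lambda_2 * g_2 = 5.42 * -1.14 = -6.1788
lambda_3 * g_3 = 5.82 * 4.77 = 27.7614
lambda_4 * g_4 = 6.71 * -1.88 = -12.6148
Total violation = 20.424 + 6.1788 + 27.7614 + 12.6148 = 66.979


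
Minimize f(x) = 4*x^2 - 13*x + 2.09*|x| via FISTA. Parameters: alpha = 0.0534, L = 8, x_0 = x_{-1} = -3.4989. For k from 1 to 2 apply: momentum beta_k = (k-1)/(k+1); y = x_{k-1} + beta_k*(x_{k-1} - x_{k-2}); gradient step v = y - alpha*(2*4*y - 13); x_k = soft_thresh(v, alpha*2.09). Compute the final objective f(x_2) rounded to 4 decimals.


FISTA on f(x) = 4*x^2 - 13*x + 2.09*|x|
L = 8, alpha = 0.0534
Iteration 1: beta = 0.0, y = -3.4989 + 0.0*(-3.4989 + 3.4989) = -3.4989
  grad(y) = -40.9912, v = y - alpha*grad = -1.31
  prox(v) = soft_thresh(-1.31, 0.1116) = -1.1984
Iteration 2: beta = 0.3333, y = -1.1984 + 0.3333*(-1.1984 + 3.4989) = -0.4315
  grad(y) = -16.4521, v = y - alpha*grad = 0.447
  prox(v) = soft_thresh(0.447, 0.1116) = 0.3354
f(x_2) = 4*0.3354^2 - 13*0.3354 + 2.09*|0.3354| = -3.2094


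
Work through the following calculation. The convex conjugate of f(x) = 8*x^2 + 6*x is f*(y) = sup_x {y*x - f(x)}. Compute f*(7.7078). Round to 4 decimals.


f*(y) = sup_x {y*x - a*x^2 - b*x} = sup_x {(y-b)*x - a*x^2}
FOC: (y - b) - 2a*x = 0 => x* = (y - b)/(2a)
x* = (7.7078 - 6)/(2*8) = 0.1067
f*(7.7078) = (y-b)^2/(4a) = (7.7078 - 6)^2/(4*8)
= 2.9166/32 = 0.0911


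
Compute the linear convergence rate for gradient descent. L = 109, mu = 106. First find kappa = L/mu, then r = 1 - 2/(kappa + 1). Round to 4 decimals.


Step 1: Compute the condition number.
kappa = L/mu = 109/106 = 1.0283
Step 2: Compute the convergence rate.
r = 1 - 2/(kappa + 1) = 1 - 2*mu/(L + mu) = (L - mu)/(L + mu) = 3/215 = 0.014


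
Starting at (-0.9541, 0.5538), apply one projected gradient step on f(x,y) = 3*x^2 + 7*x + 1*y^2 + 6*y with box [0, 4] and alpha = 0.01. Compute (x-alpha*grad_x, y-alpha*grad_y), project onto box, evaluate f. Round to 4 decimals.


Step 1: Compute gradient at (-0.9541, 0.5538).
grad_x = 2*3*-0.9541 + 7 = 1.2754
grad_y = 2*1*0.5538 + 6 = 7.1076
Step 2: Gradient step.
x_raw = -0.9541 - 0.01*1.2754 = -0.9669
y_raw = 0.5538 - 0.01*7.1076 = 0.4827
Step 3: Project onto [0, 4].
x_proj = clip(-0.9669) = 0.0
y_proj = clip(0.4827) = 0.4827
Step 4: Evaluate f.
f(0.0, 0.4827) = 3.1294


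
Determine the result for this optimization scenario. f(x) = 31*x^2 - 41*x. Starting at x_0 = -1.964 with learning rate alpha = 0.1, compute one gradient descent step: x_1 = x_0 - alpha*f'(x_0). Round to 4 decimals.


We compute the gradient at x_0 and apply the update.
f'(x) = 62*x - 41
f'(-1.964) = 62*-1.964 - 41 = -162.768
x_1 = -1.964 - 0.1*-162.768 = 14.3128


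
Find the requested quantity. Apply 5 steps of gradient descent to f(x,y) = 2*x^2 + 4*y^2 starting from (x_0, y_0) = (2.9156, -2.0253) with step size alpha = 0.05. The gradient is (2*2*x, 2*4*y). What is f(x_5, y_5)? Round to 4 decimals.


Gradient descent on f(x,y) = 2*x^2 + 4*y^2.
Starting point: (2.9156, -2.0253), alpha = 0.05
Step 1: grad_x = 2*2*2.9156 = 11.6624, grad_y = 2*4*-2.0253 = -16.2024
  x_1 = 2.9156 - 0.05*11.6624 = 2.3325
  y_1 = -2.0253 - 0.05*-16.2024 = -1.2152
Step 2: grad_x = 2*2*2.3325 = 9.3299, grad_y = 2*4*-1.2152 = -9.7214
  x_2 = 2.3325 - 0.05*9.3299 = 1.866
  y_2 = -1.2152 - 0.05*-9.7214 = -0.7291
Step 3: grad_x = 2*2*1.866 = 7.4639, grad_y = 2*4*-0.7291 = -5.8329
  x_3 = 1.866 - 0.05*7.4639 = 1.4928
  y_3 = -0.7291 - 0.05*-5.8329 = -0.4375
Step 4: grad_x = 2*2*1.4928 = 5.9711, grad_y = 2*4*-0.4375 = -3.4997
  x_4 = 1.4928 - 0.05*5.9711 = 1.1942
  y_4 = -0.4375 - 0.05*-3.4997 = -0.2625
Step 5: grad_x = 2*2*1.1942 = 4.7769, grad_y = 2*4*-0.2625 = -2.0998
  x_5 = 1.1942 - 0.05*4.7769 = 0.9554
  y_5 = -0.2625 - 0.05*-2.0998 = -0.1575
f(0.9554, -0.1575) = 2*0.9554^2 + 4*(-0.1575)^2 = 1.9247


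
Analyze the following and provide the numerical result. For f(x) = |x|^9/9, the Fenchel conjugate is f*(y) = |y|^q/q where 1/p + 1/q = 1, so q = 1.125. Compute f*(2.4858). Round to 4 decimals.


The conjugate exponent q satisfies 1/p + 1/q = 1.
p = 9, so q = 9/(9 - 1) = 1.125
|y|^q = 2.4858^1.125 = 2.7855
f*(2.4858) = 2.7855 / 1.125 = 2.476


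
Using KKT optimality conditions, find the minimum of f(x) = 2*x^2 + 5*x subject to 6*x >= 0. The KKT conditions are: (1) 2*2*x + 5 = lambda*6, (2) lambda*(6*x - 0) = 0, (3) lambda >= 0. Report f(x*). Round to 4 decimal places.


Step 1: Try lambda = 0 (constraint inactive).
x_unc = -5/(2*2) = -1.25
Check: 6*-1.25 = -7.5 < 0 -- violated!
Step 2: Constraint must be active: 6*x = 0
x* = 0/6 = 0.0
lambda = (2*2*0.0 + 5)/6 = 0.8333
Step 3: Compute optimal value.
f(x*) = 2*0.0^2 + 5*0.0 = 0.0


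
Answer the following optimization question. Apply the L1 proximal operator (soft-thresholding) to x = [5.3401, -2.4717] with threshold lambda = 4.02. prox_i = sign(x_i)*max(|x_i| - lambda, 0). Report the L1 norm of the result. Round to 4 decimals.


Soft-thresholding with lambda = 4.02:
prox(5.3401) = sign(5.3401)*max(|5.3401| - 4.02, 0) = 1.3201
prox(-2.4717) = sign(-2.4717)*max(|-2.4717| - 4.02, 0) = 0.0
prox(x) = [1.3201, 0.0]
||prox(x)||_1 = 1.3201 + 0.0 = 1.3201


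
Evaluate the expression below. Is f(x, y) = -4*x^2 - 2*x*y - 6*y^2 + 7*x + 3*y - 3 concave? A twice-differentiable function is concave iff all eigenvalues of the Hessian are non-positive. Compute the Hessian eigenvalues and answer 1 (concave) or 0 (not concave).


The Hessian of f(x,y) = -4*x^2 - 2*x*y - 6*y^2 + 7*x + 3*y - 3 is:
H = [[-8, -2], [-2, -12]]
Trace = -8 - 12 = -20
Determinant = -8*-12 - (-2)^2 = 92
Discriminant = (-20)^2 - 4*92 = 32.0
Eigenvalues: lambda_1 = -12.8284, lambda_2 = -7.1716
The function is concave.

1


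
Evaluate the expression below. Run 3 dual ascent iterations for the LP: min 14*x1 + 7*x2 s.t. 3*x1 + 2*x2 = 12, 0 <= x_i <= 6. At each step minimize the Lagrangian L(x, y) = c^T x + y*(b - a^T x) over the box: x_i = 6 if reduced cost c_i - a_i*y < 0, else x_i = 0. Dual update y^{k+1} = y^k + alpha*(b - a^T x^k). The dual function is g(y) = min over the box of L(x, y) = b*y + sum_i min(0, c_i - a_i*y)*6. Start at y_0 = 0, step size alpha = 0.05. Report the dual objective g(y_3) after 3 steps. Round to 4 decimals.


Dual ascent for LP: min 14*x1 + 7*x2, 3*x1 + 2*x2 = 12, 0 <= x_i <= 6
Step 1: y^k = 0.0, reduced costs: (14.0, 7.0)
  x^k = (0.0, 0.0), subgradient = b - a^T x = 12.0
  y^{k+1} = 0.0 + 0.05*12.0 = 0.6
Step 2: y^k = 0.6, reduced costs: (12.2, 5.8)
  x^k = (0.0, 0.0), subgradient = b - a^T x = 12.0
  y^{k+1} = 0.6 + 0.05*12.0 = 1.2
Step 3: y^k = 1.2, reduced costs: (10.4, 4.6)
  x^k = (0.0, 0.0), subgradient = b - a^T x = 12.0
  y^{k+1} = 1.2 + 0.05*12.0 = 1.8
Dual objective at y_3 = 1.8: reduced costs (8.6, 3.4), box minimizer x = (0.0, 0.0)
g(y_3) = b*y + (c1 - a1*y)*x1 + (c2 - a2*y)*x2 = 12*1.8 + 8.6*0.0 + 3.4*0.0 = 21.6 + 0.0 + 0.0 = 21.6
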